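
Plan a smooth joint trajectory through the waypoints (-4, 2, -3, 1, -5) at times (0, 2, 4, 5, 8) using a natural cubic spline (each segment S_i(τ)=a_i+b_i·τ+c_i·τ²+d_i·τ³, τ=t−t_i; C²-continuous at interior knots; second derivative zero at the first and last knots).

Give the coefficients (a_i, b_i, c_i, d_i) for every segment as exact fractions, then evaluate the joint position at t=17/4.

Δ: Δ0=3, Δ1=-5/2, Δ2=4, Δ3=-2
row 1: diag=8, rhs=-33; c'=1/4, d'=-33/8
row 2: denom=6−2·1/4=11/2; d'=(39−2·-33/8)/(11/2)=189/22
row 3: denom=8−1·2/11=86/11; d'=(-36−1·189/22)/(86/11)=-981/172
back: M3=-981/172
back: M2=189/22−2/11·-981/172=414/43
back: M1=-33/8−1/4·414/43=-2247/344
M: M0=0, M1=-2247/344, M2=414/43, M3=-981/172, M4=0
seg 0: a=-4, c=M0/2=0, d=(M1−M0)/(6·2)=-749/1376, b=Δ0−h0·(2M0+M1)/6=1781/344
seg 1: a=2, c=M1/2=-2247/688, d=(M2−M1)/(6·2)=1853/1376, b=Δ1−h1·(2M1+M2)/6=-233/172
seg 2: a=-3, c=M2/2=207/43, d=(M3−M2)/(6·1)=-879/344, b=Δ2−h2·(2M2+M3)/6=599/344
seg 3: a=1, c=M3/2=-981/344, d=(M4−M3)/(6·3)=109/344, b=Δ3−h3·(2M3+M4)/6=637/172
t_q=17/4 → seg 2, τ=1/4; S=-3+599/344·τ+207/43·τ²+-879/344·τ³=-50719/22016

  seg 0: a=-4 b=1781/344 c=0 d=-749/1376
  seg 1: a=2 b=-233/172 c=-2247/688 d=1853/1376
  seg 2: a=-3 b=599/344 c=207/43 d=-879/344
  seg 3: a=1 b=637/172 c=-981/344 d=109/344
S(17/4) = -50719/22016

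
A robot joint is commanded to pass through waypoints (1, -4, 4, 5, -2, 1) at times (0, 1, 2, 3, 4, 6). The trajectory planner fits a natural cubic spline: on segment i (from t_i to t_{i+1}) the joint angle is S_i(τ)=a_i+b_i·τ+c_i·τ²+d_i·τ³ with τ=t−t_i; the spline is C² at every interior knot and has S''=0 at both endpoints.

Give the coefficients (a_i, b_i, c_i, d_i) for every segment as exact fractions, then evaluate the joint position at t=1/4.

Δ: Δ0=-5, Δ1=8, Δ2=1, Δ3=-7, Δ4=3/2
row 1: diag=4, rhs=78; c'=1/4, d'=39/2
row 2: denom=4−1·1/4=15/4; d'=(-42−1·39/2)/(15/4)=-82/5
row 3: denom=4−1·4/15=56/15; d'=(-48−1·-82/5)/(56/15)=-237/28
row 4: denom=6−1·15/56=321/56; d'=(51−1·-237/28)/(321/56)=1110/107
back: M4=1110/107
back: M3=-237/28−15/56·1110/107=-1203/107
back: M2=-82/5−4/15·-1203/107=-1434/107
back: M1=39/2−1/4·-1434/107=2445/107
M: M0=0, M1=2445/107, M2=-1434/107, M3=-1203/107, M4=1110/107, M5=0
seg 0: a=1, c=M0/2=0, d=(M1−M0)/(6·1)=815/214, b=Δ0−h0·(2M0+M1)/6=-1885/214
seg 1: a=-4, c=M1/2=2445/214, d=(M2−M1)/(6·1)=-1293/214, b=Δ1−h1·(2M1+M2)/6=280/107
seg 2: a=4, c=M2/2=-717/107, d=(M3−M2)/(6·1)=77/214, b=Δ2−h2·(2M2+M3)/6=1571/214
seg 3: a=5, c=M3/2=-1203/214, d=(M4−M3)/(6·1)=771/214, b=Δ3−h3·(2M3+M4)/6=-533/107
seg 4: a=-2, c=M4/2=555/107, d=(M5−M4)/(6·2)=-185/214, b=Δ4−h4·(2M4+M5)/6=-1159/214
t_q=1/4 → seg 0, τ=1/4; S=1+-1885/214·τ+0·τ²+815/214·τ³=-15649/13696

  seg 0: a=1 b=-1885/214 c=0 d=815/214
  seg 1: a=-4 b=280/107 c=2445/214 d=-1293/214
  seg 2: a=4 b=1571/214 c=-717/107 d=77/214
  seg 3: a=5 b=-533/107 c=-1203/214 d=771/214
  seg 4: a=-2 b=-1159/214 c=555/107 d=-185/214
S(1/4) = -15649/13696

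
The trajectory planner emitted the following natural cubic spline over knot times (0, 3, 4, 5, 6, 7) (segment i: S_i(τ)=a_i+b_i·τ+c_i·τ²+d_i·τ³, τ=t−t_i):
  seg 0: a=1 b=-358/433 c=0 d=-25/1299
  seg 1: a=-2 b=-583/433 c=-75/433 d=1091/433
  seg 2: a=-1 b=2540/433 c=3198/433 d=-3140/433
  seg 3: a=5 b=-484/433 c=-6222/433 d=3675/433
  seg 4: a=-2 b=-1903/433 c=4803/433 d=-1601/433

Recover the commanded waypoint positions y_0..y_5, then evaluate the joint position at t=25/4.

y_0 = S_0(0) = a_0 = 1
y_1 = S_1(0) = a_1 = -2
y_2 = S_2(0) = a_2 = -1
y_3 = S_3(0) = a_3 = 5
y_4 = S_4(0) = a_4 = -2
y_5 = S_4(1) = 1
t_q=25/4 is in segment 4 (τ=1/4); S_4(τ)=-68261/27712

y_0=1 y_1=-2 y_2=-1 y_3=5 y_4=-2 y_5=1
S(25/4) = -68261/27712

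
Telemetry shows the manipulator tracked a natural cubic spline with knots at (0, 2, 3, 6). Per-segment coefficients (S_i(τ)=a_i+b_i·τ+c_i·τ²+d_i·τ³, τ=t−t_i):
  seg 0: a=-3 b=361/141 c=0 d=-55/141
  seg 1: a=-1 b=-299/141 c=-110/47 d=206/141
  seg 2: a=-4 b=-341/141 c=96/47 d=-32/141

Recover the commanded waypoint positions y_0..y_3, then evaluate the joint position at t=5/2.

y_0 = S_0(0) = a_0 = -3
y_1 = S_1(0) = a_1 = -1
y_2 = S_2(0) = a_2 = -4
y_3 = S_2(3) = 1
t_q=5/2 is in segment 1 (τ=1/2); S_1(τ)=-463/188

y_0=-3 y_1=-1 y_2=-4 y_3=1
S(5/2) = -463/188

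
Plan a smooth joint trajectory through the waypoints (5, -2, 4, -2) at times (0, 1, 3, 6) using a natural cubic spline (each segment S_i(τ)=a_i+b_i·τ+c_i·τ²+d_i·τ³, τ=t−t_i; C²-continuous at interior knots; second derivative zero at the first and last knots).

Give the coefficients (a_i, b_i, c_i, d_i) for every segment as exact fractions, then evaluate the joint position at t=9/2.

  seg 0: a=5 b=-251/28 c=0 d=55/28
  seg 1: a=-2 b=-43/14 c=165/28 d=-10/7
  seg 2: a=4 b=47/14 c=-75/28 d=25/84
S(9/2) = 899/224

Δ: Δ0=-7, Δ1=3, Δ2=-2
row 1: diag=6, rhs=60; c'=1/3, d'=10
row 2: denom=10−2·1/3=28/3; d'=(-30−2·10)/(28/3)=-75/14
back: M2=-75/14
back: M1=10−1/3·-75/14=165/14
M: M0=0, M1=165/14, M2=-75/14, M3=0
seg 0: a=5, c=M0/2=0, d=(M1−M0)/(6·1)=55/28, b=Δ0−h0·(2M0+M1)/6=-251/28
seg 1: a=-2, c=M1/2=165/28, d=(M2−M1)/(6·2)=-10/7, b=Δ1−h1·(2M1+M2)/6=-43/14
seg 2: a=4, c=M2/2=-75/28, d=(M3−M2)/(6·3)=25/84, b=Δ2−h2·(2M2+M3)/6=47/14
t_q=9/2 → seg 2, τ=3/2; S=4+47/14·τ+-75/28·τ²+25/84·τ³=899/224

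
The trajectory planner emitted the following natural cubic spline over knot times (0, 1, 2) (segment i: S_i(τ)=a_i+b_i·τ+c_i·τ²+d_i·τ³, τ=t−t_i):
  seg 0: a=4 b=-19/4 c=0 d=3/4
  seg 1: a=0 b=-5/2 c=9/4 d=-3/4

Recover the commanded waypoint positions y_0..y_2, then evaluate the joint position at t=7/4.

y_0 = S_0(0) = a_0 = 4
y_1 = S_1(0) = a_1 = 0
y_2 = S_1(1) = -1
t_q=7/4 is in segment 1 (τ=3/4); S_1(τ)=-237/256

y_0=4 y_1=0 y_2=-1
S(7/4) = -237/256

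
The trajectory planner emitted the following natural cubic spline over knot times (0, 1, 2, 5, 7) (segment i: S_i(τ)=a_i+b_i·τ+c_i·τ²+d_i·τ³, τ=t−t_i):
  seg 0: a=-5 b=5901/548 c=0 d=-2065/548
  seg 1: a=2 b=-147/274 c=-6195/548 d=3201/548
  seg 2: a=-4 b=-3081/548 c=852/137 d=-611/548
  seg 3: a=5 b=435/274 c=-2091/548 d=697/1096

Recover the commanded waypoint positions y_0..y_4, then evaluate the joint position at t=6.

y_0=-5 y_1=2 y_2=-4 y_3=5 y_4=-2
S(6) = 3735/1096

y_0 = S_0(0) = a_0 = -5
y_1 = S_1(0) = a_1 = 2
y_2 = S_2(0) = a_2 = -4
y_3 = S_3(0) = a_3 = 5
y_4 = S_3(2) = -2
t_q=6 is in segment 3 (τ=1); S_3(τ)=3735/1096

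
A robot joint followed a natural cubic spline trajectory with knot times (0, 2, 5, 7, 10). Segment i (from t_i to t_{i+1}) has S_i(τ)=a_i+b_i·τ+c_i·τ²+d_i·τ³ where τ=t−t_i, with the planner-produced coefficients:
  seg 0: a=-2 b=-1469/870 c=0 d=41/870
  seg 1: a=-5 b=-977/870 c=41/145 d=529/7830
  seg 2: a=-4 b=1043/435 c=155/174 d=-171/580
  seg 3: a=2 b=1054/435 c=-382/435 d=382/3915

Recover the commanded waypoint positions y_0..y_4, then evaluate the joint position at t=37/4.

y_0=-2 y_1=-5 y_2=-4 y_3=2 y_4=4
S(37/4) = 3821/928

y_0 = S_0(0) = a_0 = -2
y_1 = S_1(0) = a_1 = -5
y_2 = S_2(0) = a_2 = -4
y_3 = S_3(0) = a_3 = 2
y_4 = S_3(3) = 4
t_q=37/4 is in segment 3 (τ=9/4); S_3(τ)=3821/928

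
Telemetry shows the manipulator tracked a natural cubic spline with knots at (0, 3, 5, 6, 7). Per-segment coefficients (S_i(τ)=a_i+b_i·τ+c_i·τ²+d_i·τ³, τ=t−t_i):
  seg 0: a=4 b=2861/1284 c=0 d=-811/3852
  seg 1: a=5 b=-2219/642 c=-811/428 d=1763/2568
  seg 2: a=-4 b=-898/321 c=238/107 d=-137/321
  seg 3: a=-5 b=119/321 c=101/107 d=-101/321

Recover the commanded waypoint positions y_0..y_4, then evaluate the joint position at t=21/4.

y_0 = S_0(0) = a_0 = 4
y_1 = S_1(0) = a_1 = 5
y_2 = S_2(0) = a_2 = -4
y_3 = S_3(0) = a_3 = -5
y_4 = S_3(1) = -4
t_q=21/4 is in segment 2 (τ=1/4); S_2(τ)=-31275/6848

y_0=4 y_1=5 y_2=-4 y_3=-5 y_4=-4
S(21/4) = -31275/6848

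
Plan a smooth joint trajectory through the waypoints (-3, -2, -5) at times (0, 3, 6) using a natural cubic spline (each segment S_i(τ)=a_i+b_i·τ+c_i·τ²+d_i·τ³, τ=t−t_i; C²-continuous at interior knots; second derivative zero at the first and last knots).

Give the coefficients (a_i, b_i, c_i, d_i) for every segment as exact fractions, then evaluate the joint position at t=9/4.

Δ: Δ0=1/3, Δ1=-1
row 1: diag=12, rhs=-8; c'=1/4, d'=-2/3
back: M1=-2/3
M: M0=0, M1=-2/3, M2=0
seg 0: a=-3, c=M0/2=0, d=(M1−M0)/(6·3)=-1/27, b=Δ0−h0·(2M0+M1)/6=2/3
seg 1: a=-2, c=M1/2=-1/3, d=(M2−M1)/(6·3)=1/27, b=Δ1−h1·(2M1+M2)/6=-1/3
t_q=9/4 → seg 0, τ=9/4; S=-3+2/3·τ+0·τ²+-1/27·τ³=-123/64

  seg 0: a=-3 b=2/3 c=0 d=-1/27
  seg 1: a=-2 b=-1/3 c=-1/3 d=1/27
S(9/4) = -123/64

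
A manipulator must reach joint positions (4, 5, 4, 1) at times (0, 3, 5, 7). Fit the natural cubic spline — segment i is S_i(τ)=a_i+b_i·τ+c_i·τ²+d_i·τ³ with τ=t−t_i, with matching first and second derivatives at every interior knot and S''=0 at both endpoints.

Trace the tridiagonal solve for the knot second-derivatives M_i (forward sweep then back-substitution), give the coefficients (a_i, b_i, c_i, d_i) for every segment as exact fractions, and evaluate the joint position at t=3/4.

Δ: Δ0=1/3, Δ1=-1/2, Δ2=-3/2
row 1: diag=10, rhs=-5; c'=1/5, d'=-1/2
row 2: denom=8−2·1/5=38/5; d'=(-6−2·-1/2)/(38/5)=-25/38
back: M2=-25/38
back: M1=-1/2−1/5·-25/38=-7/19
M: M0=0, M1=-7/19, M2=-25/38, M3=0
seg 0: a=4, c=M0/2=0, d=(M1−M0)/(6·3)=-7/342, b=Δ0−h0·(2M0+M1)/6=59/114
seg 1: a=5, c=M1/2=-7/38, d=(M2−M1)/(6·2)=-11/456, b=Δ1−h1·(2M1+M2)/6=-2/57
seg 2: a=4, c=M2/2=-25/76, d=(M3−M2)/(6·2)=25/456, b=Δ2−h2·(2M2+M3)/6=-121/114
t_q=3/4 → seg 0, τ=3/4; S=4+59/114·τ+0·τ²+-7/342·τ³=10651/2432

  seg 0: a=4 b=59/114 c=0 d=-7/342
  seg 1: a=5 b=-2/57 c=-7/38 d=-11/456
  seg 2: a=4 b=-121/114 c=-25/76 d=25/456
S(3/4) = 10651/2432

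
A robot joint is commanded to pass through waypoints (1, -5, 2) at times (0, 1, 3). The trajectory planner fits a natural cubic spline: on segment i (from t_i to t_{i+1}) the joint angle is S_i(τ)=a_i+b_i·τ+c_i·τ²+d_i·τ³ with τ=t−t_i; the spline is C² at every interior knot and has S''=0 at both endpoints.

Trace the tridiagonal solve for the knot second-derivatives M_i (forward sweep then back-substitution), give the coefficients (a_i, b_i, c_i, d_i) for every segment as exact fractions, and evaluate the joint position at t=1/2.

  seg 0: a=1 b=-91/12 c=0 d=19/12
  seg 1: a=-5 b=-17/6 c=19/4 d=-19/24
S(1/2) = -83/32

Δ: Δ0=-6, Δ1=7/2
row 1: diag=6, rhs=57; c'=1/3, d'=19/2
back: M1=19/2
M: M0=0, M1=19/2, M2=0
seg 0: a=1, c=M0/2=0, d=(M1−M0)/(6·1)=19/12, b=Δ0−h0·(2M0+M1)/6=-91/12
seg 1: a=-5, c=M1/2=19/4, d=(M2−M1)/(6·2)=-19/24, b=Δ1−h1·(2M1+M2)/6=-17/6
t_q=1/2 → seg 0, τ=1/2; S=1+-91/12·τ+0·τ²+19/12·τ³=-83/32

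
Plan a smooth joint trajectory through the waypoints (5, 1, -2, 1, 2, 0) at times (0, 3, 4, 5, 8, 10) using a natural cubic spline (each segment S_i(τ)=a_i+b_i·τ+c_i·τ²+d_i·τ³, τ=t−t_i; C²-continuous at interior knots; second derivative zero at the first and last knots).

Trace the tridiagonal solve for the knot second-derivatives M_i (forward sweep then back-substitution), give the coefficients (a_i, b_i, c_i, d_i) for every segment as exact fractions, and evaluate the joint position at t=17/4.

Δ: Δ0=-4/3, Δ1=-3, Δ2=3, Δ3=1/3, Δ4=-1
row 1: diag=8, rhs=-10; c'=1/8, d'=-5/4
row 2: denom=4−1·1/8=31/8; d'=(36−1·-5/4)/(31/8)=298/31
row 3: denom=8−1·8/31=240/31; d'=(-16−1·298/31)/(240/31)=-397/120
row 4: denom=10−3·31/80=707/80; d'=(-8−3·-397/120)/(707/80)=22/101
back: M4=22/101
back: M3=-397/120−31/80·22/101=-1028/303
back: M2=298/31−8/31·-1028/303=3178/303
back: M1=-5/4−1/8·3178/303=-776/303
M: M0=0, M1=-776/303, M2=3178/303, M3=-1028/303, M4=22/101, M5=0
seg 0: a=5, c=M0/2=0, d=(M1−M0)/(6·3)=-388/2727, b=Δ0−h0·(2M0+M1)/6=-16/303
seg 1: a=1, c=M1/2=-388/303, d=(M2−M1)/(6·1)=659/303, b=Δ1−h1·(2M1+M2)/6=-1180/303
seg 2: a=-2, c=M2/2=1589/303, d=(M3−M2)/(6·1)=-701/303, b=Δ2−h2·(2M2+M3)/6=7/101
seg 3: a=1, c=M3/2=-514/303, d=(M4−M3)/(6·3)=547/2727, b=Δ3−h3·(2M3+M4)/6=1096/303
seg 4: a=2, c=M4/2=11/101, d=(M5−M4)/(6·2)=-11/606, b=Δ4−h4·(2M4+M5)/6=-347/303
t_q=17/4 → seg 2, τ=1/4; S=-2+7/101·τ+1589/303·τ²+-701/303·τ³=-10931/6464

  seg 0: a=5 b=-16/303 c=0 d=-388/2727
  seg 1: a=1 b=-1180/303 c=-388/303 d=659/303
  seg 2: a=-2 b=7/101 c=1589/303 d=-701/303
  seg 3: a=1 b=1096/303 c=-514/303 d=547/2727
  seg 4: a=2 b=-347/303 c=11/101 d=-11/606
S(17/4) = -10931/6464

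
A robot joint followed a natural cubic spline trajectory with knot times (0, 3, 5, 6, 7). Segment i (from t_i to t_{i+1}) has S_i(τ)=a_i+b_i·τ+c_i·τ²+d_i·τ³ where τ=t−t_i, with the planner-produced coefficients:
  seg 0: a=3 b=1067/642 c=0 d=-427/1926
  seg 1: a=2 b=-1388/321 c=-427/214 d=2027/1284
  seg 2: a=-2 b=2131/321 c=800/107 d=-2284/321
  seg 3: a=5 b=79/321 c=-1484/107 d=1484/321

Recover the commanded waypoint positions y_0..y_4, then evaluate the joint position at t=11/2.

y_0 = S_0(0) = a_0 = 3
y_1 = S_1(0) = a_1 = 2
y_2 = S_2(0) = a_2 = -2
y_3 = S_3(0) = a_3 = 5
y_4 = S_3(1) = -4
t_q=11/2 is in segment 2 (τ=1/2); S_2(τ)=246/107

y_0=3 y_1=2 y_2=-2 y_3=5 y_4=-4
S(11/2) = 246/107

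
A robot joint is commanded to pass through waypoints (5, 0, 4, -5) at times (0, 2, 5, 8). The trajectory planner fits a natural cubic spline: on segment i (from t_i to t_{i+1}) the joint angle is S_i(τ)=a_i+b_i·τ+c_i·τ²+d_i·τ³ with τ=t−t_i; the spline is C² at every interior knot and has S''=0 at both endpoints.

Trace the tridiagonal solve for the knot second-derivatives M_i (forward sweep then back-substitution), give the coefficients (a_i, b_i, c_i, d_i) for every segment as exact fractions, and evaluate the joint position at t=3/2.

  seg 0: a=5 b=-791/222 c=0 d=59/222
  seg 1: a=0 b=-83/222 c=59/37 d=-683/1998
  seg 2: a=4 b=-4/111 c=-329/222 d=329/1998
S(3/2) = 327/592

Δ: Δ0=-5/2, Δ1=4/3, Δ2=-3
row 1: diag=10, rhs=23; c'=3/10, d'=23/10
row 2: denom=12−3·3/10=111/10; d'=(-26−3·23/10)/(111/10)=-329/111
back: M2=-329/111
back: M1=23/10−3/10·-329/111=118/37
M: M0=0, M1=118/37, M2=-329/111, M3=0
seg 0: a=5, c=M0/2=0, d=(M1−M0)/(6·2)=59/222, b=Δ0−h0·(2M0+M1)/6=-791/222
seg 1: a=0, c=M1/2=59/37, d=(M2−M1)/(6·3)=-683/1998, b=Δ1−h1·(2M1+M2)/6=-83/222
seg 2: a=4, c=M2/2=-329/222, d=(M3−M2)/(6·3)=329/1998, b=Δ2−h2·(2M2+M3)/6=-4/111
t_q=3/2 → seg 0, τ=3/2; S=5+-791/222·τ+0·τ²+59/222·τ³=327/592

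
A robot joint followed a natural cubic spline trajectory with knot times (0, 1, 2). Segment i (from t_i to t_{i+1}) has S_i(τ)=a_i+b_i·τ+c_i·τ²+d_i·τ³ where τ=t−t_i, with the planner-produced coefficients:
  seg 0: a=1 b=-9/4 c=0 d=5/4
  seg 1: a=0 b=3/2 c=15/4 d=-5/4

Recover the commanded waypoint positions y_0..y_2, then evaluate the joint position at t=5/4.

y_0 = S_0(0) = a_0 = 1
y_1 = S_1(0) = a_1 = 0
y_2 = S_1(1) = 4
t_q=5/4 is in segment 1 (τ=1/4); S_1(τ)=151/256

y_0=1 y_1=0 y_2=4
S(5/4) = 151/256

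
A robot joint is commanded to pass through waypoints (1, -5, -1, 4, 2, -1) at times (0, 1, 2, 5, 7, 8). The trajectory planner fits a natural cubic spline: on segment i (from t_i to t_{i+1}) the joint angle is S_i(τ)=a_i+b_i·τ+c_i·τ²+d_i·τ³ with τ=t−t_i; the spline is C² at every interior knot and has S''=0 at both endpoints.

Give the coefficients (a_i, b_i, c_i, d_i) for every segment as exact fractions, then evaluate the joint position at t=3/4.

  seg 0: a=1 b=-4933/570 c=0 d=1513/570
  seg 1: a=-5 b=-197/285 c=1513/190 d=-373/114
  seg 2: a=-1 b=3089/570 c=-176/95 d=343/1710
  seg 3: a=4 b=-16/57 c=-9/190 d=-89/570
  seg 4: a=2 b=-668/285 c=-187/190 d=187/570
S(3/4) = -53151/12160

Δ: Δ0=-6, Δ1=4, Δ2=5/3, Δ3=-1, Δ4=-3
row 1: diag=4, rhs=60; c'=1/4, d'=15
row 2: denom=8−1·1/4=31/4; d'=(-14−1·15)/(31/4)=-116/31
row 3: denom=10−3·12/31=274/31; d'=(-16−3·-116/31)/(274/31)=-74/137
row 4: denom=6−2·31/137=760/137; d'=(-12−2·-74/137)/(760/137)=-187/95
back: M4=-187/95
back: M3=-74/137−31/137·-187/95=-9/95
back: M2=-116/31−12/31·-9/95=-352/95
back: M1=15−1/4·-352/95=1513/95
M: M0=0, M1=1513/95, M2=-352/95, M3=-9/95, M4=-187/95, M5=0
seg 0: a=1, c=M0/2=0, d=(M1−M0)/(6·1)=1513/570, b=Δ0−h0·(2M0+M1)/6=-4933/570
seg 1: a=-5, c=M1/2=1513/190, d=(M2−M1)/(6·1)=-373/114, b=Δ1−h1·(2M1+M2)/6=-197/285
seg 2: a=-1, c=M2/2=-176/95, d=(M3−M2)/(6·3)=343/1710, b=Δ2−h2·(2M2+M3)/6=3089/570
seg 3: a=4, c=M3/2=-9/190, d=(M4−M3)/(6·2)=-89/570, b=Δ3−h3·(2M3+M4)/6=-16/57
seg 4: a=2, c=M4/2=-187/190, d=(M5−M4)/(6·1)=187/570, b=Δ4−h4·(2M4+M5)/6=-668/285
t_q=3/4 → seg 0, τ=3/4; S=1+-4933/570·τ+0·τ²+1513/570·τ³=-53151/12160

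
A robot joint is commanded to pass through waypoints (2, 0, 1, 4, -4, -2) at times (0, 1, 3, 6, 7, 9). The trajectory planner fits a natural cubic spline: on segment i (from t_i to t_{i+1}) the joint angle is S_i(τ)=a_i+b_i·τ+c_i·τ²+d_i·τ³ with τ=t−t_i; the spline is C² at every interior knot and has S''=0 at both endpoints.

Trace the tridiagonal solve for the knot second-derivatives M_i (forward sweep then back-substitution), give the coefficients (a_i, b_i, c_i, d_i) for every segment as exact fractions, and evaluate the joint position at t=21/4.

  seg 0: a=2 b=-5231/2308 c=0 d=615/2308
  seg 1: a=0 b=-1693/1154 c=1845/2308 d=425/4616
  seg 2: a=1 b=1636/577 c=780/577 d=-1133/1731
  seg 3: a=4 b=-3881/577 c=-2619/577 d=1884/577
  seg 4: a=-4 b=-3467/577 c=3033/577 d=-1011/1154
S(21/4) = 249913/36928

Δ: Δ0=-2, Δ1=1/2, Δ2=1, Δ3=-8, Δ4=1
row 1: diag=6, rhs=15; c'=1/3, d'=5/2
row 2: denom=10−2·1/3=28/3; d'=(3−2·5/2)/(28/3)=-3/14
row 3: denom=8−3·9/28=197/28; d'=(-54−3·-3/14)/(197/28)=-1494/197
row 4: denom=6−1·28/197=1154/197; d'=(54−1·-1494/197)/(1154/197)=6066/577
back: M4=6066/577
back: M3=-1494/197−28/197·6066/577=-5238/577
back: M2=-3/14−9/28·-5238/577=1560/577
back: M1=5/2−1/3·1560/577=1845/1154
M: M0=0, M1=1845/1154, M2=1560/577, M3=-5238/577, M4=6066/577, M5=0
seg 0: a=2, c=M0/2=0, d=(M1−M0)/(6·1)=615/2308, b=Δ0−h0·(2M0+M1)/6=-5231/2308
seg 1: a=0, c=M1/2=1845/2308, d=(M2−M1)/(6·2)=425/4616, b=Δ1−h1·(2M1+M2)/6=-1693/1154
seg 2: a=1, c=M2/2=780/577, d=(M3−M2)/(6·3)=-1133/1731, b=Δ2−h2·(2M2+M3)/6=1636/577
seg 3: a=4, c=M3/2=-2619/577, d=(M4−M3)/(6·1)=1884/577, b=Δ3−h3·(2M3+M4)/6=-3881/577
seg 4: a=-4, c=M4/2=3033/577, d=(M5−M4)/(6·2)=-1011/1154, b=Δ4−h4·(2M4+M5)/6=-3467/577
t_q=21/4 → seg 2, τ=9/4; S=1+1636/577·τ+780/577·τ²+-1133/1731·τ³=249913/36928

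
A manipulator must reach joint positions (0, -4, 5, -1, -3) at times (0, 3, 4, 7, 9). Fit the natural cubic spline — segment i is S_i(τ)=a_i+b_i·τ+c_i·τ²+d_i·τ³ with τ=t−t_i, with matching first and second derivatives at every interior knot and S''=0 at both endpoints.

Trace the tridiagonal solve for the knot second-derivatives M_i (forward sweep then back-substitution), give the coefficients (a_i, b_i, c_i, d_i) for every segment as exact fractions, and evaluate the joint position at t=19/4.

Δ: Δ0=-4/3, Δ1=9, Δ2=-2, Δ3=-1
row 1: diag=8, rhs=62; c'=1/8, d'=31/4
row 2: denom=8−1·1/8=63/8; d'=(-66−1·31/4)/(63/8)=-590/63
row 3: denom=10−3·8/21=62/7; d'=(6−3·-590/63)/(62/7)=358/93
back: M3=358/93
back: M2=-590/63−8/21·358/93=-3022/279
back: M1=31/4−1/8·-3022/279=2540/279
M: M0=0, M1=2540/279, M2=-3022/279, M3=358/93, M4=0
seg 0: a=0, c=M0/2=0, d=(M1−M0)/(6·3)=1270/2511, b=Δ0−h0·(2M0+M1)/6=-1642/279
seg 1: a=-4, c=M1/2=1270/279, d=(M2−M1)/(6·1)=-103/31, b=Δ1−h1·(2M1+M2)/6=2168/279
seg 2: a=5, c=M2/2=-1511/279, d=(M3−M2)/(6·3)=2048/2511, b=Δ2−h2·(2M2+M3)/6=1927/279
seg 3: a=-1, c=M3/2=179/93, d=(M4−M3)/(6·2)=-179/558, b=Δ3−h3·(2M3+M4)/6=-995/279
t_q=19/4 → seg 2, τ=3/4; S=5+1927/279·τ+-1511/279·τ²+2048/2511·τ³=3709/496

  seg 0: a=0 b=-1642/279 c=0 d=1270/2511
  seg 1: a=-4 b=2168/279 c=1270/279 d=-103/31
  seg 2: a=5 b=1927/279 c=-1511/279 d=2048/2511
  seg 3: a=-1 b=-995/279 c=179/93 d=-179/558
S(19/4) = 3709/496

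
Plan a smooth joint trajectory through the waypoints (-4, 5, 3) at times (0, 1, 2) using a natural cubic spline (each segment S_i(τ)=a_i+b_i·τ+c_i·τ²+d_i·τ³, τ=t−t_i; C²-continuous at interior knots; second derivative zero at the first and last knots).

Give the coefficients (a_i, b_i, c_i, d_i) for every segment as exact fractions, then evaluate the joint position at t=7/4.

Δ: Δ0=9, Δ1=-2
row 1: diag=4, rhs=-66; c'=1/4, d'=-33/2
back: M1=-33/2
M: M0=0, M1=-33/2, M2=0
seg 0: a=-4, c=M0/2=0, d=(M1−M0)/(6·1)=-11/4, b=Δ0−h0·(2M0+M1)/6=47/4
seg 1: a=5, c=M1/2=-33/4, d=(M2−M1)/(6·1)=11/4, b=Δ1−h1·(2M1+M2)/6=7/2
t_q=7/4 → seg 1, τ=3/4; S=5+7/2·τ+-33/4·τ²+11/4·τ³=1061/256

  seg 0: a=-4 b=47/4 c=0 d=-11/4
  seg 1: a=5 b=7/2 c=-33/4 d=11/4
S(7/4) = 1061/256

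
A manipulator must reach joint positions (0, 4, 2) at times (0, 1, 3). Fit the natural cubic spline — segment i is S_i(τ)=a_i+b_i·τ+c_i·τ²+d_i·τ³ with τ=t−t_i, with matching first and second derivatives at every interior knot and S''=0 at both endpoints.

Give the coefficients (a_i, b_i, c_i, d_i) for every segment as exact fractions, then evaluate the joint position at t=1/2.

  seg 0: a=0 b=29/6 c=0 d=-5/6
  seg 1: a=4 b=7/3 c=-5/2 d=5/12
S(1/2) = 37/16

Δ: Δ0=4, Δ1=-1
row 1: diag=6, rhs=-30; c'=1/3, d'=-5
back: M1=-5
M: M0=0, M1=-5, M2=0
seg 0: a=0, c=M0/2=0, d=(M1−M0)/(6·1)=-5/6, b=Δ0−h0·(2M0+M1)/6=29/6
seg 1: a=4, c=M1/2=-5/2, d=(M2−M1)/(6·2)=5/12, b=Δ1−h1·(2M1+M2)/6=7/3
t_q=1/2 → seg 0, τ=1/2; S=0+29/6·τ+0·τ²+-5/6·τ³=37/16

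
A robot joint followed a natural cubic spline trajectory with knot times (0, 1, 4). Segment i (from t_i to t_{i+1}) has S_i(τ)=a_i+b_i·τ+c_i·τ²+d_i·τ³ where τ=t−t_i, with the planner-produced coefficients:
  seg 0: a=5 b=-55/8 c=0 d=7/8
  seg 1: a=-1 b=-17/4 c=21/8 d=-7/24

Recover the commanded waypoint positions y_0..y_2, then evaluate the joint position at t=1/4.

y_0 = S_0(0) = a_0 = 5
y_1 = S_1(0) = a_1 = -1
y_2 = S_1(3) = 2
t_q=1/4 is in segment 0 (τ=1/4); S_0(τ)=1687/512

y_0=5 y_1=-1 y_2=2
S(1/4) = 1687/512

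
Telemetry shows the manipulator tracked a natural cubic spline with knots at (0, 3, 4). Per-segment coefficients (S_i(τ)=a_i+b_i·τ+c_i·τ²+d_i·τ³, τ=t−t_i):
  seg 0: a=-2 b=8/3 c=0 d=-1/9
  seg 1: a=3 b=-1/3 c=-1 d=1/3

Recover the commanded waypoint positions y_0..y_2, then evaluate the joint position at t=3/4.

y_0 = S_0(0) = a_0 = -2
y_1 = S_1(0) = a_1 = 3
y_2 = S_1(1) = 2
t_q=3/4 is in segment 0 (τ=3/4); S_0(τ)=-3/64

y_0=-2 y_1=3 y_2=2
S(3/4) = -3/64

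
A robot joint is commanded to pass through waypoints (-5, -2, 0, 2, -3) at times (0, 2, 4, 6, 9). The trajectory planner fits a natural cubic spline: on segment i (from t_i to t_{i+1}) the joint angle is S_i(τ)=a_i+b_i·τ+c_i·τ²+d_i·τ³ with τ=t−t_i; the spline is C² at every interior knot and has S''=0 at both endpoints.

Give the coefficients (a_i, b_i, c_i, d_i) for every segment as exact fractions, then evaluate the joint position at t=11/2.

Δ: Δ0=3/2, Δ1=1, Δ2=1, Δ3=-5/3
row 1: diag=8, rhs=-3; c'=1/4, d'=-3/8
row 2: denom=8−2·1/4=15/2; d'=(0−2·-3/8)/(15/2)=1/10
row 3: denom=10−2·4/15=142/15; d'=(-16−2·1/10)/(142/15)=-243/142
back: M3=-243/142
back: M2=1/10−4/15·-243/142=79/142
back: M1=-3/8−1/4·79/142=-73/142
M: M0=0, M1=-73/142, M2=79/142, M3=-243/142, M4=0
seg 0: a=-5, c=M0/2=0, d=(M1−M0)/(6·2)=-73/1704, b=Δ0−h0·(2M0+M1)/6=356/213
seg 1: a=-2, c=M1/2=-73/284, d=(M2−M1)/(6·2)=19/213, b=Δ1−h1·(2M1+M2)/6=493/426
seg 2: a=0, c=M2/2=79/284, d=(M3−M2)/(6·2)=-161/852, b=Δ2−h2·(2M2+M3)/6=511/426
seg 3: a=2, c=M3/2=-243/284, d=(M4−M3)/(6·3)=27/284, b=Δ3−h3·(2M3+M4)/6=19/426
t_q=11/2 → seg 2, τ=3/2; S=0+511/426·τ+79/284·τ²+-161/852·τ³=4061/2272

  seg 0: a=-5 b=356/213 c=0 d=-73/1704
  seg 1: a=-2 b=493/426 c=-73/284 d=19/213
  seg 2: a=0 b=511/426 c=79/284 d=-161/852
  seg 3: a=2 b=19/426 c=-243/284 d=27/284
S(11/2) = 4061/2272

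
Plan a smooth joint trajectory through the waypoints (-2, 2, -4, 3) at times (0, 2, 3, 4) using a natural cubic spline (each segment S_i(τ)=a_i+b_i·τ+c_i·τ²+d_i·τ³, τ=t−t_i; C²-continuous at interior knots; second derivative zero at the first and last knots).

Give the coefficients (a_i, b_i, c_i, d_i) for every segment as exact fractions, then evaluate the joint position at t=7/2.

  seg 0: a=-2 b=136/23 c=0 d=-45/46
  seg 1: a=2 b=-134/23 c=-135/23 d=131/23
  seg 2: a=-4 b=-11/23 c=258/23 d=-86/23
S(7/2) = -175/92

Δ: Δ0=2, Δ1=-6, Δ2=7
row 1: diag=6, rhs=-48; c'=1/6, d'=-8
row 2: denom=4−1·1/6=23/6; d'=(78−1·-8)/(23/6)=516/23
back: M2=516/23
back: M1=-8−1/6·516/23=-270/23
M: M0=0, M1=-270/23, M2=516/23, M3=0
seg 0: a=-2, c=M0/2=0, d=(M1−M0)/(6·2)=-45/46, b=Δ0−h0·(2M0+M1)/6=136/23
seg 1: a=2, c=M1/2=-135/23, d=(M2−M1)/(6·1)=131/23, b=Δ1−h1·(2M1+M2)/6=-134/23
seg 2: a=-4, c=M2/2=258/23, d=(M3−M2)/(6·1)=-86/23, b=Δ2−h2·(2M2+M3)/6=-11/23
t_q=7/2 → seg 2, τ=1/2; S=-4+-11/23·τ+258/23·τ²+-86/23·τ³=-175/92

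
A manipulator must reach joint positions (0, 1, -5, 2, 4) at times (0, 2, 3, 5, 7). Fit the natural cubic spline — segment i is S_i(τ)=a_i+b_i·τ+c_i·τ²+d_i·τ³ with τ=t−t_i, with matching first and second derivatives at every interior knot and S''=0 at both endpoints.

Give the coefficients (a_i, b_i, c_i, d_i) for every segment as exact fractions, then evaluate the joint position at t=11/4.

Δ: Δ0=1/2, Δ1=-6, Δ2=7/2, Δ3=1
row 1: diag=6, rhs=-39; c'=1/6, d'=-13/2
row 2: denom=6−1·1/6=35/6; d'=(57−1·-13/2)/(35/6)=381/35
row 3: denom=8−2·12/35=256/35; d'=(-15−2·381/35)/(256/35)=-1287/256
back: M3=-1287/256
back: M2=381/35−12/35·-1287/256=807/64
back: M1=-13/2−1/6·807/64=-1101/128
M: M0=0, M1=-1101/128, M2=807/64, M3=-1287/256, M4=0
seg 0: a=0, c=M0/2=0, d=(M1−M0)/(6·2)=-367/512, b=Δ0−h0·(2M0+M1)/6=431/128
seg 1: a=1, c=M1/2=-1101/256, d=(M2−M1)/(6·1)=905/256, b=Δ1−h1·(2M1+M2)/6=-335/64
seg 2: a=-5, c=M2/2=807/128, d=(M3−M2)/(6·2)=-1505/1024, b=Δ2−h2·(2M2+M3)/6=-827/256
seg 3: a=2, c=M3/2=-1287/512, d=(M4−M3)/(6·2)=429/1024, b=Δ3−h3·(2M3+M4)/6=557/128
t_q=11/4 → seg 1, τ=3/4; S=1+-335/64·τ+-1101/256·τ²+905/256·τ³=-63137/16384

  seg 0: a=0 b=431/128 c=0 d=-367/512
  seg 1: a=1 b=-335/64 c=-1101/256 d=905/256
  seg 2: a=-5 b=-827/256 c=807/128 d=-1505/1024
  seg 3: a=2 b=557/128 c=-1287/512 d=429/1024
S(11/4) = -63137/16384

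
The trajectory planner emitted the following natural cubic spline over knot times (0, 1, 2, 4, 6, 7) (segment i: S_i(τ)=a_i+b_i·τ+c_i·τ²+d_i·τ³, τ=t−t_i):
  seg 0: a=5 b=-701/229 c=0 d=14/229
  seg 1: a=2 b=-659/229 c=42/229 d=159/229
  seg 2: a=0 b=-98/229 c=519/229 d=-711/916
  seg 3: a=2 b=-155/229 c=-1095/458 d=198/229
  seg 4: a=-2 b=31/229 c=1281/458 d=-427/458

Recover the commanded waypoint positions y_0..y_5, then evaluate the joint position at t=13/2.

y_0=5 y_1=2 y_2=0 y_3=2 y_4=-2 y_5=0
S(13/2) = -4945/3664

y_0 = S_0(0) = a_0 = 5
y_1 = S_1(0) = a_1 = 2
y_2 = S_2(0) = a_2 = 0
y_3 = S_3(0) = a_3 = 2
y_4 = S_4(0) = a_4 = -2
y_5 = S_4(1) = 0
t_q=13/2 is in segment 4 (τ=1/2); S_4(τ)=-4945/3664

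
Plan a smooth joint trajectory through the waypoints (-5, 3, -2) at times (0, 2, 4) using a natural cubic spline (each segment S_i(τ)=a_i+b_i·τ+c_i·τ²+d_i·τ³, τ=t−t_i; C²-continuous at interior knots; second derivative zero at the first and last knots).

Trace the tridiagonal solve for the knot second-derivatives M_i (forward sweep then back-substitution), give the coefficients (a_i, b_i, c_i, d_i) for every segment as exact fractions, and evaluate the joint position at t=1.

  seg 0: a=-5 b=45/8 c=0 d=-13/32
  seg 1: a=3 b=3/4 c=-39/16 d=13/32
S(1) = 7/32

Δ: Δ0=4, Δ1=-5/2
row 1: diag=8, rhs=-39; c'=1/4, d'=-39/8
back: M1=-39/8
M: M0=0, M1=-39/8, M2=0
seg 0: a=-5, c=M0/2=0, d=(M1−M0)/(6·2)=-13/32, b=Δ0−h0·(2M0+M1)/6=45/8
seg 1: a=3, c=M1/2=-39/16, d=(M2−M1)/(6·2)=13/32, b=Δ1−h1·(2M1+M2)/6=3/4
t_q=1 → seg 0, τ=1; S=-5+45/8·τ+0·τ²+-13/32·τ³=7/32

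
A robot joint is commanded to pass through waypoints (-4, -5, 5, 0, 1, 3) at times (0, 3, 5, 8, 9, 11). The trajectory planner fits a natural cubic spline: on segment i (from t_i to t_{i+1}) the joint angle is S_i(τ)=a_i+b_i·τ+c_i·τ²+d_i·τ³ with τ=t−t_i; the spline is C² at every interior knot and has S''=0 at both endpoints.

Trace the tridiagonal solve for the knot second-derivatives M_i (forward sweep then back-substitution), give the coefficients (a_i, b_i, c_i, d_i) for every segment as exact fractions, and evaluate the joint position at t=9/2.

  seg 0: a=-4 b=-2537/993 c=0 d=2206/8937
  seg 1: a=-5 b=4081/993 c=2206/993 d=-294/331
  seg 2: a=5 b=2321/993 c=-3086/993 d=5282/8937
  seg 3: a=0 b=-349/993 c=732/331 d=-854/993
  seg 4: a=1 b=1481/993 c=-122/331 d=61/993
S(9/2) = 4191/1324

Δ: Δ0=-1/3, Δ1=5, Δ2=-5/3, Δ3=1, Δ4=1
row 1: diag=10, rhs=32; c'=1/5, d'=16/5
row 2: denom=10−2·1/5=48/5; d'=(-40−2·16/5)/(48/5)=-29/6
row 3: denom=8−3·5/16=113/16; d'=(16−3·-29/6)/(113/16)=488/113
row 4: denom=6−1·16/113=662/113; d'=(0−1·488/113)/(662/113)=-244/331
back: M4=-244/331
back: M3=488/113−16/113·-244/331=1464/331
back: M2=-29/6−5/16·1464/331=-6172/993
back: M1=16/5−1/5·-6172/993=4412/993
M: M0=0, M1=4412/993, M2=-6172/993, M3=1464/331, M4=-244/331, M5=0
seg 0: a=-4, c=M0/2=0, d=(M1−M0)/(6·3)=2206/8937, b=Δ0−h0·(2M0+M1)/6=-2537/993
seg 1: a=-5, c=M1/2=2206/993, d=(M2−M1)/(6·2)=-294/331, b=Δ1−h1·(2M1+M2)/6=4081/993
seg 2: a=5, c=M2/2=-3086/993, d=(M3−M2)/(6·3)=5282/8937, b=Δ2−h2·(2M2+M3)/6=2321/993
seg 3: a=0, c=M3/2=732/331, d=(M4−M3)/(6·1)=-854/993, b=Δ3−h3·(2M3+M4)/6=-349/993
seg 4: a=1, c=M4/2=-122/331, d=(M5−M4)/(6·2)=61/993, b=Δ4−h4·(2M4+M5)/6=1481/993
t_q=9/2 → seg 1, τ=3/2; S=-5+4081/993·τ+2206/993·τ²+-294/331·τ³=4191/1324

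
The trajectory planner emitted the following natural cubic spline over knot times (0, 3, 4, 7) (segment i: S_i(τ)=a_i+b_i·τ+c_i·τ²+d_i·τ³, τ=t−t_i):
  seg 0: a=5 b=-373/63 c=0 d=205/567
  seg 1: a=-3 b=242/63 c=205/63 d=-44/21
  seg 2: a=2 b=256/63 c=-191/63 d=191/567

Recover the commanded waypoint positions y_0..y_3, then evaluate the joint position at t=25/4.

y_0=5 y_1=-3 y_2=2 y_3=-4
S(25/4) = -165/448

y_0 = S_0(0) = a_0 = 5
y_1 = S_1(0) = a_1 = -3
y_2 = S_2(0) = a_2 = 2
y_3 = S_2(3) = -4
t_q=25/4 is in segment 2 (τ=9/4); S_2(τ)=-165/448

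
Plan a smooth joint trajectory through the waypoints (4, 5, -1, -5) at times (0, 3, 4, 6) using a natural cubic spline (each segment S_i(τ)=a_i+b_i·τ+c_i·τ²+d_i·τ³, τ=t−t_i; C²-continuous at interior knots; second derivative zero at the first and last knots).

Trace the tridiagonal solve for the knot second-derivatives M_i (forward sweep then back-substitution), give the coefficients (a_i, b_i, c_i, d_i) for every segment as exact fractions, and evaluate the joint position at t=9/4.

Δ: Δ0=1/3, Δ1=-6, Δ2=-2
row 1: diag=8, rhs=-38; c'=1/8, d'=-19/4
row 2: denom=6−1·1/8=47/8; d'=(24−1·-19/4)/(47/8)=230/47
back: M2=230/47
back: M1=-19/4−1/8·230/47=-252/47
M: M0=0, M1=-252/47, M2=230/47, M3=0
seg 0: a=4, c=M0/2=0, d=(M1−M0)/(6·3)=-14/47, b=Δ0−h0·(2M0+M1)/6=425/141
seg 1: a=5, c=M1/2=-126/47, d=(M2−M1)/(6·1)=241/141, b=Δ1−h1·(2M1+M2)/6=-709/141
seg 2: a=-1, c=M2/2=115/47, d=(M3−M2)/(6·2)=-115/282, b=Δ2−h2·(2M2+M3)/6=-742/141
t_q=9/4 → seg 0, τ=9/4; S=4+425/141·τ+0·τ²+-14/47·τ³=11113/1504

  seg 0: a=4 b=425/141 c=0 d=-14/47
  seg 1: a=5 b=-709/141 c=-126/47 d=241/141
  seg 2: a=-1 b=-742/141 c=115/47 d=-115/282
S(9/4) = 11113/1504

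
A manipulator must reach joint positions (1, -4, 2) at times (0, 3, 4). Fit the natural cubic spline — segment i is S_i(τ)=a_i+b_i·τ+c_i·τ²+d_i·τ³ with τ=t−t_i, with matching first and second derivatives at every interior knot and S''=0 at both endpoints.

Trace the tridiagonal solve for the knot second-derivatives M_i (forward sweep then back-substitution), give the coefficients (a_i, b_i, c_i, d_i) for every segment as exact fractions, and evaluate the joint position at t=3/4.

  seg 0: a=1 b=-109/24 c=0 d=23/72
  seg 1: a=-4 b=49/12 c=23/8 d=-23/24
S(3/4) = -1163/512

Δ: Δ0=-5/3, Δ1=6
row 1: diag=8, rhs=46; c'=1/8, d'=23/4
back: M1=23/4
M: M0=0, M1=23/4, M2=0
seg 0: a=1, c=M0/2=0, d=(M1−M0)/(6·3)=23/72, b=Δ0−h0·(2M0+M1)/6=-109/24
seg 1: a=-4, c=M1/2=23/8, d=(M2−M1)/(6·1)=-23/24, b=Δ1−h1·(2M1+M2)/6=49/12
t_q=3/4 → seg 0, τ=3/4; S=1+-109/24·τ+0·τ²+23/72·τ³=-1163/512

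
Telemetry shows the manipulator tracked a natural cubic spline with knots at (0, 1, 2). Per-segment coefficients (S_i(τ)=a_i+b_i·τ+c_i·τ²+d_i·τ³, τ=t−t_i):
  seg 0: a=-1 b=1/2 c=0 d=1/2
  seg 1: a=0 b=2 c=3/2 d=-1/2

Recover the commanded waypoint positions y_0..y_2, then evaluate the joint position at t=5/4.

y_0=-1 y_1=0 y_2=3
S(5/4) = 75/128

y_0 = S_0(0) = a_0 = -1
y_1 = S_1(0) = a_1 = 0
y_2 = S_1(1) = 3
t_q=5/4 is in segment 1 (τ=1/4); S_1(τ)=75/128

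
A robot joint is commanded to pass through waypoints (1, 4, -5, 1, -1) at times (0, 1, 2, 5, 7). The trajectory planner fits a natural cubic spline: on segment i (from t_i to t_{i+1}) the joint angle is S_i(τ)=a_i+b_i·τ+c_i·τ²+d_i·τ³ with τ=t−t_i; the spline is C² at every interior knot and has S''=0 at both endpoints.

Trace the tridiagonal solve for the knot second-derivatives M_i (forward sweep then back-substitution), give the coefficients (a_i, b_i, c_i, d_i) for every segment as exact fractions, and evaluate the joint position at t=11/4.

Δ: Δ0=3, Δ1=-9, Δ2=2, Δ3=-1
row 1: diag=4, rhs=-72; c'=1/4, d'=-18
row 2: denom=8−1·1/4=31/4; d'=(66−1·-18)/(31/4)=336/31
row 3: denom=10−3·12/31=274/31; d'=(-18−3·336/31)/(274/31)=-783/137
back: M3=-783/137
back: M2=336/31−12/31·-783/137=1788/137
back: M1=-18−1/4·1788/137=-2913/137
M: M0=0, M1=-2913/137, M2=1788/137, M3=-783/137, M4=0
seg 0: a=1, c=M0/2=0, d=(M1−M0)/(6·1)=-971/274, b=Δ0−h0·(2M0+M1)/6=1793/274
seg 1: a=4, c=M1/2=-2913/274, d=(M2−M1)/(6·1)=1567/274, b=Δ1−h1·(2M1+M2)/6=-560/137
seg 2: a=-5, c=M2/2=894/137, d=(M3−M2)/(6·3)=-857/822, b=Δ2−h2·(2M2+M3)/6=-2245/274
seg 3: a=1, c=M3/2=-783/274, d=(M4−M3)/(6·2)=261/548, b=Δ3−h3·(2M3+M4)/6=385/137
t_q=11/4 → seg 2, τ=3/4; S=-5+-2245/274·τ+894/137·τ²+-857/822·τ³=-138785/17536

  seg 0: a=1 b=1793/274 c=0 d=-971/274
  seg 1: a=4 b=-560/137 c=-2913/274 d=1567/274
  seg 2: a=-5 b=-2245/274 c=894/137 d=-857/822
  seg 3: a=1 b=385/137 c=-783/274 d=261/548
S(11/4) = -138785/17536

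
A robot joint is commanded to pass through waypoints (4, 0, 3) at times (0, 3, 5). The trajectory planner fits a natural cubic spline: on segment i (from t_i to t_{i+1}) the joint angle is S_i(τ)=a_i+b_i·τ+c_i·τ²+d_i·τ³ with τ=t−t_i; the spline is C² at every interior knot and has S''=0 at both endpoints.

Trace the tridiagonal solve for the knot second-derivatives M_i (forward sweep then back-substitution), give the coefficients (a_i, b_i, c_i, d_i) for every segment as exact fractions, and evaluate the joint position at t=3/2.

  seg 0: a=4 b=-131/60 c=0 d=17/180
  seg 1: a=0 b=11/30 c=17/20 d=-17/120
S(3/2) = 167/160

Δ: Δ0=-4/3, Δ1=3/2
row 1: diag=10, rhs=17; c'=1/5, d'=17/10
back: M1=17/10
M: M0=0, M1=17/10, M2=0
seg 0: a=4, c=M0/2=0, d=(M1−M0)/(6·3)=17/180, b=Δ0−h0·(2M0+M1)/6=-131/60
seg 1: a=0, c=M1/2=17/20, d=(M2−M1)/(6·2)=-17/120, b=Δ1−h1·(2M1+M2)/6=11/30
t_q=3/2 → seg 0, τ=3/2; S=4+-131/60·τ+0·τ²+17/180·τ³=167/160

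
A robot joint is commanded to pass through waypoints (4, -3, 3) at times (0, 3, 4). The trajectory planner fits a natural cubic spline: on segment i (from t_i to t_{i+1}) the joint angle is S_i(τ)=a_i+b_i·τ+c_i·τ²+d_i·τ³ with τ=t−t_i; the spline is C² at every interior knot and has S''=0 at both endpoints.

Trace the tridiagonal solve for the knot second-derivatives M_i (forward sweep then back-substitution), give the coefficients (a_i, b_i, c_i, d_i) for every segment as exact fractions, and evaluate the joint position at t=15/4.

  seg 0: a=4 b=-131/24 c=0 d=25/72
  seg 1: a=-3 b=47/12 c=25/8 d=-25/24
S(15/4) = 643/512

Δ: Δ0=-7/3, Δ1=6
row 1: diag=8, rhs=50; c'=1/8, d'=25/4
back: M1=25/4
M: M0=0, M1=25/4, M2=0
seg 0: a=4, c=M0/2=0, d=(M1−M0)/(6·3)=25/72, b=Δ0−h0·(2M0+M1)/6=-131/24
seg 1: a=-3, c=M1/2=25/8, d=(M2−M1)/(6·1)=-25/24, b=Δ1−h1·(2M1+M2)/6=47/12
t_q=15/4 → seg 1, τ=3/4; S=-3+47/12·τ+25/8·τ²+-25/24·τ³=643/512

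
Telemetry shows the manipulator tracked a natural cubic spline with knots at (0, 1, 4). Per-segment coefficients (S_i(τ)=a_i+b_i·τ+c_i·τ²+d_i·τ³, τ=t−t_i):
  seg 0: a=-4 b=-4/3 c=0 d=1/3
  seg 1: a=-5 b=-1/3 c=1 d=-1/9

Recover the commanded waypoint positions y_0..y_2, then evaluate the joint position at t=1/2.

y_0 = S_0(0) = a_0 = -4
y_1 = S_1(0) = a_1 = -5
y_2 = S_1(3) = 0
t_q=1/2 is in segment 0 (τ=1/2); S_0(τ)=-37/8

y_0=-4 y_1=-5 y_2=0
S(1/2) = -37/8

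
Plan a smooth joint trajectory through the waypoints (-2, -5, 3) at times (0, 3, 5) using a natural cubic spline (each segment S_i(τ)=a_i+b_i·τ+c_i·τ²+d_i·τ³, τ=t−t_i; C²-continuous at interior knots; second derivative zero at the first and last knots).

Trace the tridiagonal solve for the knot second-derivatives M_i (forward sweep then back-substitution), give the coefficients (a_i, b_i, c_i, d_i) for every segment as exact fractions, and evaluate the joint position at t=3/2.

Δ: Δ0=-1, Δ1=4
row 1: diag=10, rhs=30; c'=1/5, d'=3
back: M1=3
M: M0=0, M1=3, M2=0
seg 0: a=-2, c=M0/2=0, d=(M1−M0)/(6·3)=1/6, b=Δ0−h0·(2M0+M1)/6=-5/2
seg 1: a=-5, c=M1/2=3/2, d=(M2−M1)/(6·2)=-1/4, b=Δ1−h1·(2M1+M2)/6=2
t_q=3/2 → seg 0, τ=3/2; S=-2+-5/2·τ+0·τ²+1/6·τ³=-83/16

  seg 0: a=-2 b=-5/2 c=0 d=1/6
  seg 1: a=-5 b=2 c=3/2 d=-1/4
S(3/2) = -83/16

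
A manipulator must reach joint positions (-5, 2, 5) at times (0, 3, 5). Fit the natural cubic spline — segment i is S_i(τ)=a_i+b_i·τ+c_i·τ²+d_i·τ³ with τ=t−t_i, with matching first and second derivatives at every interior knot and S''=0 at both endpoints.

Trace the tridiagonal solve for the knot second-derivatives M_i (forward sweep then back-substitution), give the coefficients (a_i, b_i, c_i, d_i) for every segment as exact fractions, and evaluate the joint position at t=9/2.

Δ: Δ0=7/3, Δ1=3/2
row 1: diag=10, rhs=-5; c'=1/5, d'=-1/2
back: M1=-1/2
M: M0=0, M1=-1/2, M2=0
seg 0: a=-5, c=M0/2=0, d=(M1−M0)/(6·3)=-1/36, b=Δ0−h0·(2M0+M1)/6=31/12
seg 1: a=2, c=M1/2=-1/4, d=(M2−M1)/(6·2)=1/24, b=Δ1−h1·(2M1+M2)/6=11/6
t_q=9/2 → seg 1, τ=3/2; S=2+11/6·τ+-1/4·τ²+1/24·τ³=277/64

  seg 0: a=-5 b=31/12 c=0 d=-1/36
  seg 1: a=2 b=11/6 c=-1/4 d=1/24
S(9/2) = 277/64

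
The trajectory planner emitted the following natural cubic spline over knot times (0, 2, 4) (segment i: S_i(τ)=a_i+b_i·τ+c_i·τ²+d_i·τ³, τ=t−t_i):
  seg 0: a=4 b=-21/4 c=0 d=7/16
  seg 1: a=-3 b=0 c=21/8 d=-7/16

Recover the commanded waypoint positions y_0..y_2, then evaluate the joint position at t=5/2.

y_0=4 y_1=-3 y_2=4
S(5/2) = -307/128

y_0 = S_0(0) = a_0 = 4
y_1 = S_1(0) = a_1 = -3
y_2 = S_1(2) = 4
t_q=5/2 is in segment 1 (τ=1/2); S_1(τ)=-307/128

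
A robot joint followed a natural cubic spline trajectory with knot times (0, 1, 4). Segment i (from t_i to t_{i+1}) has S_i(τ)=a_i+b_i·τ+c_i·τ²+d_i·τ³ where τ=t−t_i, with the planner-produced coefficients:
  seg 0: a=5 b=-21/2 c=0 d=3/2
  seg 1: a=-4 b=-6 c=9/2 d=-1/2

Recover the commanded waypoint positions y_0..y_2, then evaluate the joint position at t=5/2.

y_0 = S_0(0) = a_0 = 5
y_1 = S_1(0) = a_1 = -4
y_2 = S_1(3) = 5
t_q=5/2 is in segment 1 (τ=3/2); S_1(τ)=-73/16

y_0=5 y_1=-4 y_2=5
S(5/2) = -73/16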